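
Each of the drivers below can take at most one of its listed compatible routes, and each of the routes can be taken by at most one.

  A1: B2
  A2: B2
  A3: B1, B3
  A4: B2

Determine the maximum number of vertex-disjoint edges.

2

Unit-capacity flow: source→left, listed edges, right→sink; max matching = max flow.
Augmenting path A1→B2 (+1); matched 1.
Augmenting path A3→B1 (+1); matched 2.
No augmenting path remains; maximum matching = 2.
König certificate: {A3, B2} is a vertex cover of size 2 (every listed pair touches it), so no matching can be larger.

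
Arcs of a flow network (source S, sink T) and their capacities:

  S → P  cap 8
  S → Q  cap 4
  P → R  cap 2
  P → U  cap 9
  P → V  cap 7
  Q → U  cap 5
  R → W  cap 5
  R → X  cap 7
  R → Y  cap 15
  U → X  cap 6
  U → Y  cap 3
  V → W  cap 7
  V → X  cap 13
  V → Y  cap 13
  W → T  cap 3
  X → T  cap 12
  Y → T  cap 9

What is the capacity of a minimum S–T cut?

Augment S→P→R→W→T: bottleneck 2, flow now 2.
Augment S→P→U→X→T: bottleneck 6, flow now 8.
Augment S→Q→U→Y→T: bottleneck 3, flow now 11.
Augment S→Q→U→P→V→W→T: bottleneck 1, flow now 12. (uses reverse residual edge)
No augmenting path remains; maximum flow = 12.
By max-flow min-cut, the minimum cut capacity equals the max flow.
In the residual graph, reachable from S: {S}.
Min-cut edges: S→P (8), S→Q (4); capacity 8 + 4 = 12.

12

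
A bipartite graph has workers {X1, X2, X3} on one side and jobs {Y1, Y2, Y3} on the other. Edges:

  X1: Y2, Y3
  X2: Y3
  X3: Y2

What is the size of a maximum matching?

Unit-capacity flow: source→left, listed edges, right→sink; max matching = max flow.
Augmenting path X1→Y2 (+1); matched 1.
Augmenting path X2→Y3 (+1); matched 2.
No augmenting path remains; maximum matching = 2.
König certificate: {Y2, Y3} is a vertex cover of size 2 (every listed pair touches it), so no matching can be larger.

2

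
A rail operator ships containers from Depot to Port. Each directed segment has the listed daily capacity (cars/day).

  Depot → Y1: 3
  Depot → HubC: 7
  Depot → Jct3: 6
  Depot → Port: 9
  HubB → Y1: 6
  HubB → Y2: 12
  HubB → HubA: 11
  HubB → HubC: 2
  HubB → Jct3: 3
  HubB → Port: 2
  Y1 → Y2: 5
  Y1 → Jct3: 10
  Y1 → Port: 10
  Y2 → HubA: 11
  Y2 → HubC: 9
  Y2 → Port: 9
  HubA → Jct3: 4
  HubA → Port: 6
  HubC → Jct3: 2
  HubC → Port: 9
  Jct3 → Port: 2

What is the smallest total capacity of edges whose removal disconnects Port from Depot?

Augment Depot→Port: bottleneck 9, flow now 9.
Augment Depot→Y1→Port: bottleneck 3, flow now 12.
Augment Depot→HubC→Port: bottleneck 7, flow now 19.
Augment Depot→Jct3→Port: bottleneck 2, flow now 21.
No augmenting path remains; maximum flow = 21.
By max-flow min-cut, the minimum cut capacity equals the max flow.
In the residual graph, reachable from Depot: {Depot, Jct3}.
Min-cut edges: Depot→Y1 (3), Depot→HubC (7), Depot→Port (9), Jct3→Port (2); capacity 3 + 7 + 9 + 2 = 21.

21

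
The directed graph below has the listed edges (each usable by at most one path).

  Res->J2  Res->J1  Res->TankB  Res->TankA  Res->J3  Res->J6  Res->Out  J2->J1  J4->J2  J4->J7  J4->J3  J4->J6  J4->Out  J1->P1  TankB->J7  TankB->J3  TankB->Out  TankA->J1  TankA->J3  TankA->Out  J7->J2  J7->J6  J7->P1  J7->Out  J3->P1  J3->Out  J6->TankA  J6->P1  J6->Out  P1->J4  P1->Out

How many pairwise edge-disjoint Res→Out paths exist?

Assign every edge capacity 1; by Menger, the answer equals the max flow.
Path Res→Out (+1); total 1.
Path Res→TankB→Out (+1); total 2.
Path Res→TankA→Out (+1); total 3.
Path Res→J3→Out (+1); total 4.
Path Res→J6→Out (+1); total 5.
Path Res→J1→P1→Out (+1); total 6.
No residual Res→Out path; max flow = 6.
Certifying cut of size 6: {J1→P1, Res→J3, Res→J6, Res→Out, Res→TankA, Res→TankB}.

6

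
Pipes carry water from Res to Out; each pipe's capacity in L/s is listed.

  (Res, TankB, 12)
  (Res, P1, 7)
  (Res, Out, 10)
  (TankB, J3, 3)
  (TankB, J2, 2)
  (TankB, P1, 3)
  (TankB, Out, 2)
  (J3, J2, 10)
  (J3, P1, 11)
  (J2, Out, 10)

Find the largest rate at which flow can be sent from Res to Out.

17

Augment Res→Out: bottleneck 10, flow now 10.
Augment Res→TankB→Out: bottleneck 2, flow now 12.
Augment Res→TankB→J2→Out: bottleneck 2, flow now 14.
Augment Res→TankB→J3→J2→Out: bottleneck 3, flow now 17.
No augmenting path remains; maximum flow = 17.
In the residual graph, reachable from Res: {Res, TankB, P1}.
Min-cut edges: Res→Out (10), TankB→J3 (3), TankB→J2 (2), TankB→Out (2); capacity 10 + 3 + 2 + 2 = 17.
This cut is saturated, so no flow can exceed 17.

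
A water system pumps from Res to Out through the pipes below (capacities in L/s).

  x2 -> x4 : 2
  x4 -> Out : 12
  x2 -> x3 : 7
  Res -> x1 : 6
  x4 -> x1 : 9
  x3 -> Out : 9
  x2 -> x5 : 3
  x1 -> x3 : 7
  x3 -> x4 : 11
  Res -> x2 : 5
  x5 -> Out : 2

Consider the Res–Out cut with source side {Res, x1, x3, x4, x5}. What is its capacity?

Edges leaving {Res, x1, x3, x4, x5}: Res→x2 (5), x3→Out (9), x4→Out (12), x5→Out (2).
Cut capacity = 5 + 9 + 12 + 2 = 28.

28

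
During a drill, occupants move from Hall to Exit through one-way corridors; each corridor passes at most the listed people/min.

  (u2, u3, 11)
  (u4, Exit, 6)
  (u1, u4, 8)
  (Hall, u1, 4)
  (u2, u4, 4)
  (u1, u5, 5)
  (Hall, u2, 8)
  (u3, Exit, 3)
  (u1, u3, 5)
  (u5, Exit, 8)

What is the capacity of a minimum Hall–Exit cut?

11

Augment Hall→u1→u3→Exit: bottleneck 3, flow now 3.
Augment Hall→u1→u4→Exit: bottleneck 1, flow now 4.
Augment Hall→u2→u4→Exit: bottleneck 4, flow now 8.
Augment Hall→u2→u3→u1→u4→Exit: bottleneck 1, flow now 9. (uses reverse residual edge)
Augment Hall→u2→u3→u1→u5→Exit: bottleneck 2, flow now 11. (uses reverse residual edge)
No augmenting path remains; maximum flow = 11.
By max-flow min-cut, the minimum cut capacity equals the max flow.
In the residual graph, reachable from Hall: {Hall, u2, u3}.
Min-cut edges: Hall→u1 (4), u2→u4 (4), u3→Exit (3); capacity 4 + 4 + 3 = 11.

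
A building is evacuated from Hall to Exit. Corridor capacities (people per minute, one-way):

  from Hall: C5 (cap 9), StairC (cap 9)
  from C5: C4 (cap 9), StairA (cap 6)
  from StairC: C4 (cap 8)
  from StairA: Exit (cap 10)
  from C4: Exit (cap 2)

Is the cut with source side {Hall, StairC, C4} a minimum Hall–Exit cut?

No — its capacity is 11, but the minimum cut has capacity 8.

Given cut capacity: 9 + 2 = 11.
Augment Hall→C5→StairA→Exit: bottleneck 6, flow now 6.
Augment Hall→C5→C4→Exit: bottleneck 2, flow now 8.
No augmenting path remains; maximum flow = 8.
In the residual graph, reachable from Hall: {Hall, C5, StairC, C4}.
Min-cut edges: C5→StairA (6), C4→Exit (2); capacity 6 + 2 = 8.
Cut capacity 11 exceeds the max flow 8, so it is not minimum.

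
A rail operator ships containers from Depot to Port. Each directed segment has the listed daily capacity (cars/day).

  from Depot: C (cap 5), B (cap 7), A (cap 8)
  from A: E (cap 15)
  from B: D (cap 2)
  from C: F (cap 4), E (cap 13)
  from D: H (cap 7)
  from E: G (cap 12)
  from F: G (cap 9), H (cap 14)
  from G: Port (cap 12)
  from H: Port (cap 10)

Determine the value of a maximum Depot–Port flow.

15

Augment Depot→A→E→G→Port: bottleneck 8, flow now 8.
Augment Depot→B→D→H→Port: bottleneck 2, flow now 10.
Augment Depot→C→E→G→Port: bottleneck 4, flow now 14.
Augment Depot→C→F→H→Port: bottleneck 1, flow now 15.
No augmenting path remains; maximum flow = 15.
In the residual graph, reachable from Depot: {Depot, B}.
Min-cut edges: Depot→A (8), Depot→C (5), B→D (2); capacity 8 + 5 + 2 = 15.
This cut is saturated, so no flow can exceed 15.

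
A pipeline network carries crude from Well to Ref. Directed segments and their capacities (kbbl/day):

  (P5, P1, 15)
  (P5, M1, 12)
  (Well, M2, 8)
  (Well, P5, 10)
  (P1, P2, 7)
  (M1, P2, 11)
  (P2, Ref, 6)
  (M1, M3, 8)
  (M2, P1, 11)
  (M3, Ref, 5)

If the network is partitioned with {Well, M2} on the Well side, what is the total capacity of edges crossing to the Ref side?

Edges leaving {Well, M2}: Well→P5 (10), M2→P1 (11).
Cut capacity = 10 + 11 = 21.

21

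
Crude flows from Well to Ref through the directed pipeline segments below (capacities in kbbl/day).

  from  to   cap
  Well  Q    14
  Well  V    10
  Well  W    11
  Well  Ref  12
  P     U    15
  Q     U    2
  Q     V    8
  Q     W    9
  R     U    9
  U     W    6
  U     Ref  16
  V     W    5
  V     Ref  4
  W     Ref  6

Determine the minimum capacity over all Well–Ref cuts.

Augment Well→Ref: bottleneck 12, flow now 12.
Augment Well→V→Ref: bottleneck 4, flow now 16.
Augment Well→W→Ref: bottleneck 6, flow now 22.
Augment Well→Q→U→Ref: bottleneck 2, flow now 24.
No augmenting path remains; maximum flow = 24.
By max-flow min-cut, the minimum cut capacity equals the max flow.
In the residual graph, reachable from Well: {Well, Q, V, W}.
Min-cut edges: Well→Ref (12), Q→U (2), V→Ref (4), W→Ref (6); capacity 12 + 2 + 4 + 6 = 24.

24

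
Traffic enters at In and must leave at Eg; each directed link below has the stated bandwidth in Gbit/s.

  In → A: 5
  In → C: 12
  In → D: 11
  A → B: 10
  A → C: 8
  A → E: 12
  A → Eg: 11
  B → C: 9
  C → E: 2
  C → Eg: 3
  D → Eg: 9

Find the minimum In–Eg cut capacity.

17

Augment In→A→Eg: bottleneck 5, flow now 5.
Augment In→C→Eg: bottleneck 3, flow now 8.
Augment In→D→Eg: bottleneck 9, flow now 17.
No augmenting path remains; maximum flow = 17.
By max-flow min-cut, the minimum cut capacity equals the max flow.
In the residual graph, reachable from In: {In, C, D, E}.
Min-cut edges: In→A (5), C→Eg (3), D→Eg (9); capacity 5 + 3 + 9 = 17.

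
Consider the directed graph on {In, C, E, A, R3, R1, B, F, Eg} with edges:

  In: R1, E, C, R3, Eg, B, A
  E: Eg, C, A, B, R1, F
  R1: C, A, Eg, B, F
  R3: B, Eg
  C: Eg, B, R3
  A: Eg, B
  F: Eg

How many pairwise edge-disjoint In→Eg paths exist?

6

Assign every edge capacity 1; by Menger, the answer equals the max flow.
Path In→Eg (+1); total 1.
Path In→C→Eg (+1); total 2.
Path In→E→Eg (+1); total 3.
Path In→A→Eg (+1); total 4.
Path In→R3→Eg (+1); total 5.
Path In→R1→Eg (+1); total 6.
No residual In→Eg path; max flow = 6.
Certifying cut of size 6: {In→A, In→C, In→E, In→Eg, In→R1, In→R3}.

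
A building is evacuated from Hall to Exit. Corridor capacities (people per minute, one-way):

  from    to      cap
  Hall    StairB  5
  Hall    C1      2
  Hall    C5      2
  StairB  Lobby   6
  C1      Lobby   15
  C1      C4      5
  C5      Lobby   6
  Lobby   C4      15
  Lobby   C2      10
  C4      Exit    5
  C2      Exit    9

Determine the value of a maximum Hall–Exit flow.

Augment Hall→C1→C4→Exit: bottleneck 2, flow now 2.
Augment Hall→StairB→Lobby→C4→Exit: bottleneck 3, flow now 5.
Augment Hall→StairB→Lobby→C2→Exit: bottleneck 2, flow now 7.
Augment Hall→C5→Lobby→C2→Exit: bottleneck 2, flow now 9.
No augmenting path remains; maximum flow = 9.
In the residual graph, reachable from Hall: {Hall}.
Min-cut edges: Hall→StairB (5), Hall→C1 (2), Hall→C5 (2); capacity 5 + 2 + 2 = 9.
This cut is saturated, so no flow can exceed 9.

9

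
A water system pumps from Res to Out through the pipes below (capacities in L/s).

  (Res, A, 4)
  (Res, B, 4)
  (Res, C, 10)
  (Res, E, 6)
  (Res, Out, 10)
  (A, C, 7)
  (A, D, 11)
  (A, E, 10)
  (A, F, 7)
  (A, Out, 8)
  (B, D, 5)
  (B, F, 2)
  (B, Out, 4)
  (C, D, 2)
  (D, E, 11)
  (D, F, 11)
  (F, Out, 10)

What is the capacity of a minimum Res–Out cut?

Augment Res→Out: bottleneck 10, flow now 10.
Augment Res→A→Out: bottleneck 4, flow now 14.
Augment Res→B→Out: bottleneck 4, flow now 18.
Augment Res→C→D→F→Out: bottleneck 2, flow now 20.
No augmenting path remains; maximum flow = 20.
By max-flow min-cut, the minimum cut capacity equals the max flow.
In the residual graph, reachable from Res: {Res, C, E}.
Min-cut edges: Res→A (4), Res→B (4), Res→Out (10), C→D (2); capacity 4 + 4 + 10 + 2 = 20.

20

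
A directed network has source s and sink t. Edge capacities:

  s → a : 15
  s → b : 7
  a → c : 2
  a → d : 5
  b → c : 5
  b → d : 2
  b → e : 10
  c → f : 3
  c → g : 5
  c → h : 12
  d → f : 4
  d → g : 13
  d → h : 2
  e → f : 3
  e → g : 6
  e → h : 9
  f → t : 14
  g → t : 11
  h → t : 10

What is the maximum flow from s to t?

Augment s→a→c→f→t: bottleneck 2, flow now 2.
Augment s→a→d→f→t: bottleneck 4, flow now 6.
Augment s→a→d→g→t: bottleneck 1, flow now 7.
Augment s→b→c→f→t: bottleneck 1, flow now 8.
Augment s→b→c→g→t: bottleneck 4, flow now 12.
Augment s→b→d→g→t: bottleneck 2, flow now 14.
No augmenting path remains; maximum flow = 14.
In the residual graph, reachable from s: {s, a}.
Min-cut edges: s→b (7), a→c (2), a→d (5); capacity 7 + 2 + 5 = 14.
This cut is saturated, so no flow can exceed 14.

14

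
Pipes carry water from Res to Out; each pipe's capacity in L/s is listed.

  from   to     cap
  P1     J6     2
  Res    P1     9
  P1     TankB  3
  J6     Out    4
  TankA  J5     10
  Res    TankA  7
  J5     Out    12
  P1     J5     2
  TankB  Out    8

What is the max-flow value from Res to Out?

Augment Res→TankA→J5→Out: bottleneck 7, flow now 7.
Augment Res→P1→J6→Out: bottleneck 2, flow now 9.
Augment Res→P1→J5→Out: bottleneck 2, flow now 11.
Augment Res→P1→TankB→Out: bottleneck 3, flow now 14.
No augmenting path remains; maximum flow = 14.
In the residual graph, reachable from Res: {Res, P1}.
Min-cut edges: Res→TankA (7), P1→J6 (2), P1→J5 (2), P1→TankB (3); capacity 7 + 2 + 2 + 3 = 14.
This cut is saturated, so no flow can exceed 14.

14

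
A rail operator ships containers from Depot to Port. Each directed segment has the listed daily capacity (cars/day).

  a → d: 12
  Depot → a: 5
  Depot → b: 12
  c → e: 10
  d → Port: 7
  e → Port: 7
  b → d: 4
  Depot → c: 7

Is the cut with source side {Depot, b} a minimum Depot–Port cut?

No — its capacity is 16, but the minimum cut has capacity 14.

Given cut capacity: 5 + 7 + 4 = 16.
Augment Depot→a→d→Port: bottleneck 5, flow now 5.
Augment Depot→b→d→Port: bottleneck 2, flow now 7.
Augment Depot→c→e→Port: bottleneck 7, flow now 14.
No augmenting path remains; maximum flow = 14.
In the residual graph, reachable from Depot: {Depot, a, b, d}.
Min-cut edges: Depot→c (7), d→Port (7); capacity 7 + 7 = 14.
Cut capacity 16 exceeds the max flow 14, so it is not minimum.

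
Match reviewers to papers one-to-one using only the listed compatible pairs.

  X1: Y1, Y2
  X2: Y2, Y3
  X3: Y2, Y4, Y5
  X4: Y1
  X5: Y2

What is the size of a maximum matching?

4

Unit-capacity flow: source→left, listed edges, right→sink; max matching = max flow.
Augmenting path X1→Y1 (+1); matched 1.
Augmenting path X2→Y2 (+1); matched 2.
Augmenting path X3→Y4 (+1); matched 3.
Augmenting path X5→Y2→X2→Y3 (+1); matched 4.
No augmenting path remains; maximum matching = 4.
König certificate: {X2, X3, Y1, Y2} is a vertex cover of size 4 (every listed pair touches it), so no matching can be larger.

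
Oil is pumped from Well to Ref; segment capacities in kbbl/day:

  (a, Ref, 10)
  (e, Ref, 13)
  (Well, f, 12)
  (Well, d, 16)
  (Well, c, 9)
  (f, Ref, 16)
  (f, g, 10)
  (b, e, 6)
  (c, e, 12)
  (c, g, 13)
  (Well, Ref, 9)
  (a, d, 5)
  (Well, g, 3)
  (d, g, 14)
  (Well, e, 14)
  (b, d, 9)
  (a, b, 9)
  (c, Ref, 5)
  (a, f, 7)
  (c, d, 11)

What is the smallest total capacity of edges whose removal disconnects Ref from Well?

Augment Well→Ref: bottleneck 9, flow now 9.
Augment Well→c→Ref: bottleneck 5, flow now 14.
Augment Well→e→Ref: bottleneck 13, flow now 27.
Augment Well→f→Ref: bottleneck 12, flow now 39.
No augmenting path remains; maximum flow = 39.
By max-flow min-cut, the minimum cut capacity equals the max flow.
In the residual graph, reachable from Well: {Well, c, d, e, g}.
Min-cut edges: Well→f (12), Well→Ref (9), c→Ref (5), e→Ref (13); capacity 12 + 9 + 5 + 13 = 39.

39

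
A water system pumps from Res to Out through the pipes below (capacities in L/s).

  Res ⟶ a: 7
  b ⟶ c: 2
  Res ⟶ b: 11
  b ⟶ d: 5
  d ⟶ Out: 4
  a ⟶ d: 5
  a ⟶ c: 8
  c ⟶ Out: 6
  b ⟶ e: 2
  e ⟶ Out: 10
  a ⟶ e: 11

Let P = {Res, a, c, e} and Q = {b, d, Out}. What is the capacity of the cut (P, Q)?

32

Edges leaving {Res, a, c, e}: Res→b (11), a→d (5), c→Out (6), e→Out (10).
Cut capacity = 11 + 5 + 6 + 10 = 32.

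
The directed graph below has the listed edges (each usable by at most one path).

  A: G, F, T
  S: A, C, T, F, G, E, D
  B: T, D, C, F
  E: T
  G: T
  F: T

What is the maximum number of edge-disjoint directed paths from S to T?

Assign every edge capacity 1; by Menger, the answer equals the max flow.
Path S→T (+1); total 1.
Path S→A→T (+1); total 2.
Path S→E→T (+1); total 3.
Path S→F→T (+1); total 4.
Path S→G→T (+1); total 5.
No residual S→T path; max flow = 5.
Certifying cut of size 5: {S→A, S→E, S→F, S→G, S→T}.

5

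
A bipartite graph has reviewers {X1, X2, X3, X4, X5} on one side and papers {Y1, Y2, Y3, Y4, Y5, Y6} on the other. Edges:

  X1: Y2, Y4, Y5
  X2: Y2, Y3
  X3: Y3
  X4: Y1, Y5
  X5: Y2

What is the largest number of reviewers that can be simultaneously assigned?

Unit-capacity flow: source→left, listed edges, right→sink; max matching = max flow.
Augmenting path X1→Y2 (+1); matched 1.
Augmenting path X2→Y3 (+1); matched 2.
Augmenting path X4→Y1 (+1); matched 3.
Augmenting path X5→Y2→X1→Y4 (+1); matched 4.
No augmenting path remains; maximum matching = 4.
König certificate: {X1, X4, Y2, Y3} is a vertex cover of size 4 (every listed pair touches it), so no matching can be larger.

4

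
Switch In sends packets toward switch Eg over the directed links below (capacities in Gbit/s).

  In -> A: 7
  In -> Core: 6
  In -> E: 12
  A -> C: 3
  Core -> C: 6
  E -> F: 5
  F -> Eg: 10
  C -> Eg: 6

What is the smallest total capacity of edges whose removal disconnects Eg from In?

11

Augment In→A→C→Eg: bottleneck 3, flow now 3.
Augment In→Core→C→Eg: bottleneck 3, flow now 6.
Augment In→E→F→Eg: bottleneck 5, flow now 11.
No augmenting path remains; maximum flow = 11.
By max-flow min-cut, the minimum cut capacity equals the max flow.
In the residual graph, reachable from In: {In, A, Core, E, C}.
Min-cut edges: E→F (5), C→Eg (6); capacity 5 + 6 = 11.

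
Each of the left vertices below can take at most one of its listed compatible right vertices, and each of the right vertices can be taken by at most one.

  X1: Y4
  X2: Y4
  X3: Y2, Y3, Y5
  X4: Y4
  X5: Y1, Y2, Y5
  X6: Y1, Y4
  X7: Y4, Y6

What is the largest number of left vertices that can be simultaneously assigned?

Unit-capacity flow: source→left, listed edges, right→sink; max matching = max flow.
Augmenting path X1→Y4 (+1); matched 1.
Augmenting path X3→Y2 (+1); matched 2.
Augmenting path X5→Y1 (+1); matched 3.
Augmenting path X7→Y6 (+1); matched 4.
Augmenting path X6→Y1→X5→Y5 (+1); matched 5.
No augmenting path remains; maximum matching = 5.
König certificate: {X3, X5, X6, X7, Y4} is a vertex cover of size 5 (every listed pair touches it), so no matching can be larger.

5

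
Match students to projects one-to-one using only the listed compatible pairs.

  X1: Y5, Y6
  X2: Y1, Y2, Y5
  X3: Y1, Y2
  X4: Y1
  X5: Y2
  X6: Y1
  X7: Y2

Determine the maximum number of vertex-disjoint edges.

Unit-capacity flow: source→left, listed edges, right→sink; max matching = max flow.
Augmenting path X1→Y5 (+1); matched 1.
Augmenting path X2→Y1 (+1); matched 2.
Augmenting path X3→Y2 (+1); matched 3.
Augmenting path X4→Y1→X2→Y5→X1→Y6 (+1); matched 4.
No augmenting path remains; maximum matching = 4.
König certificate: {X1, X2, Y1, Y2} is a vertex cover of size 4 (every listed pair touches it), so no matching can be larger.

4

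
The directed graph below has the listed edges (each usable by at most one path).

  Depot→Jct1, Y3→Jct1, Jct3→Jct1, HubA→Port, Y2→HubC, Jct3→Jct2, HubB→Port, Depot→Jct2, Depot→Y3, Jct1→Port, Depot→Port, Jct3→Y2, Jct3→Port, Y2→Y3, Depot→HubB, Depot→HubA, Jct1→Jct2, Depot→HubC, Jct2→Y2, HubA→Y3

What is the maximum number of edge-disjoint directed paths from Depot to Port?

4

Assign every edge capacity 1; by Menger, the answer equals the max flow.
Path Depot→Port (+1); total 1.
Path Depot→HubB→Port (+1); total 2.
Path Depot→HubA→Port (+1); total 3.
Path Depot→Jct1→Port (+1); total 4.
No residual Depot→Port path; max flow = 4.
Certifying cut of size 4: {Depot→HubA, Depot→HubB, Depot→Port, Jct1→Port}.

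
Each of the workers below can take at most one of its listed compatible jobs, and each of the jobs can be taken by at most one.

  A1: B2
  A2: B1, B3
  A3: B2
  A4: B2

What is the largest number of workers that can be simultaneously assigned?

2

Unit-capacity flow: source→left, listed edges, right→sink; max matching = max flow.
Augmenting path A1→B2 (+1); matched 1.
Augmenting path A2→B1 (+1); matched 2.
No augmenting path remains; maximum matching = 2.
König certificate: {A2, B2} is a vertex cover of size 2 (every listed pair touches it), so no matching can be larger.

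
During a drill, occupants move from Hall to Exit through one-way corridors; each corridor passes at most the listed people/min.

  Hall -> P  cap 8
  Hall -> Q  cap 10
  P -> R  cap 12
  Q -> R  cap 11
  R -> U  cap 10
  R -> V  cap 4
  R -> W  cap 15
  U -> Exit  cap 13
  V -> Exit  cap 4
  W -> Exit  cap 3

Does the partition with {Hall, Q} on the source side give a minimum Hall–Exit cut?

No — its capacity is 19, but the minimum cut has capacity 17.

Given cut capacity: 8 + 11 = 19.
Augment Hall→P→R→U→Exit: bottleneck 8, flow now 8.
Augment Hall→Q→R→U→Exit: bottleneck 2, flow now 10.
Augment Hall→Q→R→V→Exit: bottleneck 4, flow now 14.
Augment Hall→Q→R→W→Exit: bottleneck 3, flow now 17.
No augmenting path remains; maximum flow = 17.
In the residual graph, reachable from Hall: {Hall, P, Q, R, W}.
Min-cut edges: R→U (10), R→V (4), W→Exit (3); capacity 10 + 4 + 3 = 17.
Cut capacity 19 exceeds the max flow 17, so it is not minimum.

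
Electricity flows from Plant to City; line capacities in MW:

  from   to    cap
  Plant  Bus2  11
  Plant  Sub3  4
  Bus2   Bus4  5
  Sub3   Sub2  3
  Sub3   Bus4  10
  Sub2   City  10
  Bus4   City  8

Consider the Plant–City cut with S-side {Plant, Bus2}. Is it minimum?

Given cut capacity: 4 + 5 = 9.
Augment Plant→Bus2→Bus4→City: bottleneck 5, flow now 5.
Augment Plant→Sub3→Sub2→City: bottleneck 3, flow now 8.
Augment Plant→Sub3→Bus4→City: bottleneck 1, flow now 9.
No augmenting path remains; maximum flow = 9.
Cut capacity 9 equals the max flow, so it is a minimum cut.

Yes — it is a minimum cut (capacity 9).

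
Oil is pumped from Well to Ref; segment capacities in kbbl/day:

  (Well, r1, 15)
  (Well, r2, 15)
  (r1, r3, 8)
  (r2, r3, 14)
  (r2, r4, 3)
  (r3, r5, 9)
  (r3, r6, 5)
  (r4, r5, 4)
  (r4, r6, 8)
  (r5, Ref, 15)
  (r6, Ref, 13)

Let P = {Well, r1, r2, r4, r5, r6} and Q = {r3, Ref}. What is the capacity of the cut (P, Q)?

50

Edges leaving {Well, r1, r2, r4, r5, r6}: r1→r3 (8), r2→r3 (14), r5→Ref (15), r6→Ref (13).
Cut capacity = 8 + 14 + 15 + 13 = 50.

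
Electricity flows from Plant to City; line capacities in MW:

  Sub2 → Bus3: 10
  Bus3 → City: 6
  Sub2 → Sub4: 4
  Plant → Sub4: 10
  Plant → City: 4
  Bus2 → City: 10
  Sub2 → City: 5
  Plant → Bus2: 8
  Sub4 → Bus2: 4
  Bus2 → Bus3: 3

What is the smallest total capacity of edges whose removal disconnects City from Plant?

16

Augment Plant→City: bottleneck 4, flow now 4.
Augment Plant→Bus2→City: bottleneck 8, flow now 12.
Augment Plant→Sub4→Bus2→City: bottleneck 2, flow now 14.
Augment Plant→Sub4→Bus2→Bus3→City: bottleneck 2, flow now 16.
No augmenting path remains; maximum flow = 16.
By max-flow min-cut, the minimum cut capacity equals the max flow.
In the residual graph, reachable from Plant: {Plant, Sub4}.
Min-cut edges: Plant→Bus2 (8), Plant→City (4), Sub4→Bus2 (4); capacity 8 + 4 + 4 = 16.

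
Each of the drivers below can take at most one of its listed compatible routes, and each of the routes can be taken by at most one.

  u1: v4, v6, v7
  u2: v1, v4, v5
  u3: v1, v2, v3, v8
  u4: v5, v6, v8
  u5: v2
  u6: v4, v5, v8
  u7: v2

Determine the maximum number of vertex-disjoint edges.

Unit-capacity flow: source→left, listed edges, right→sink; max matching = max flow.
Augmenting path u1→v4 (+1); matched 1.
Augmenting path u2→v1 (+1); matched 2.
Augmenting path u3→v2 (+1); matched 3.
Augmenting path u4→v5 (+1); matched 4.
Augmenting path u6→v8 (+1); matched 5.
Augmenting path u5→v2→u3→v3 (+1); matched 6.
No augmenting path remains; maximum matching = 6.
König certificate: {u1, u2, u3, u4, u6, v2} is a vertex cover of size 6 (every listed pair touches it), so no matching can be larger.

6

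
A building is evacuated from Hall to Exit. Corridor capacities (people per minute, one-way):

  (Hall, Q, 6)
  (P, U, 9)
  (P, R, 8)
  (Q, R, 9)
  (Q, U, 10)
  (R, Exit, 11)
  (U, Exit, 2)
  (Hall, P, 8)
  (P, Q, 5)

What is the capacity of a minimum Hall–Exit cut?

Augment Hall→P→R→Exit: bottleneck 8, flow now 8.
Augment Hall→Q→R→Exit: bottleneck 3, flow now 11.
Augment Hall→Q→U→Exit: bottleneck 2, flow now 13.
No augmenting path remains; maximum flow = 13.
By max-flow min-cut, the minimum cut capacity equals the max flow.
In the residual graph, reachable from Hall: {Hall, P, Q, R, U}.
Min-cut edges: R→Exit (11), U→Exit (2); capacity 11 + 2 = 13.

13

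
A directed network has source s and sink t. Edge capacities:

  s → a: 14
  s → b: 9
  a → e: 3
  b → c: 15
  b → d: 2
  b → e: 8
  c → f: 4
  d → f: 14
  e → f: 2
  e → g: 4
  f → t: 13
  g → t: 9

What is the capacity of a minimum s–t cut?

Augment s→a→e→f→t: bottleneck 2, flow now 2.
Augment s→a→e→g→t: bottleneck 1, flow now 3.
Augment s→b→c→f→t: bottleneck 4, flow now 7.
Augment s→b→d→f→t: bottleneck 2, flow now 9.
Augment s→b→e→g→t: bottleneck 3, flow now 12.
No augmenting path remains; maximum flow = 12.
By max-flow min-cut, the minimum cut capacity equals the max flow.
In the residual graph, reachable from s: {s, a}.
Min-cut edges: s→b (9), a→e (3); capacity 9 + 3 = 12.

12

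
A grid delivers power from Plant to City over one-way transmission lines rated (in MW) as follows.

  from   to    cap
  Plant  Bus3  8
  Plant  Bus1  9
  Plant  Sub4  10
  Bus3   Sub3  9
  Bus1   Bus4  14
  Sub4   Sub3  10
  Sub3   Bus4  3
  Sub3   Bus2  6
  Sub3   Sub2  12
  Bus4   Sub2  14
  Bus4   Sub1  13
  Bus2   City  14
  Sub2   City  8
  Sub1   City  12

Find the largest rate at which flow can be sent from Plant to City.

Augment Plant→Bus3→Sub3→Bus2→City: bottleneck 6, flow now 6.
Augment Plant→Bus3→Sub3→Sub2→City: bottleneck 2, flow now 8.
Augment Plant→Bus1→Bus4→Sub2→City: bottleneck 6, flow now 14.
Augment Plant→Bus1→Bus4→Sub1→City: bottleneck 3, flow now 17.
Augment Plant→Sub4→Sub3→Bus4→Sub1→City: bottleneck 3, flow now 20.
Augment Plant→Sub4→Sub3→Sub2→Bus4→Sub1→City: bottleneck 6, flow now 26. (uses reverse residual edge)
No augmenting path remains; maximum flow = 26.
In the residual graph, reachable from Plant: {Plant, Bus3, Sub4, Sub3, Sub2}.
Min-cut edges: Plant→Bus1 (9), Sub3→Bus4 (3), Sub3→Bus2 (6), Sub2→City (8); capacity 9 + 3 + 6 + 8 = 26.
This cut is saturated, so no flow can exceed 26.

26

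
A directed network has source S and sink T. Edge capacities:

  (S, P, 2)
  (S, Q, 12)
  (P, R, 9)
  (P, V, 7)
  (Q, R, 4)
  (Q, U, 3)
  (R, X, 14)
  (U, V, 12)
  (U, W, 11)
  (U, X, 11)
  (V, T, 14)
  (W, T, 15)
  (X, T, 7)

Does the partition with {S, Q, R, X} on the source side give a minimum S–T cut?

Given cut capacity: 2 + 3 + 7 = 12.
Augment S→P→V→T: bottleneck 2, flow now 2.
Augment S→Q→R→X→T: bottleneck 4, flow now 6.
Augment S→Q→U→V→T: bottleneck 3, flow now 9.
No augmenting path remains; maximum flow = 9.
In the residual graph, reachable from S: {S, Q}.
Min-cut edges: S→P (2), Q→R (4), Q→U (3); capacity 2 + 4 + 3 = 9.
Cut capacity 12 exceeds the max flow 9, so it is not minimum.

No — its capacity is 12, but the minimum cut has capacity 9.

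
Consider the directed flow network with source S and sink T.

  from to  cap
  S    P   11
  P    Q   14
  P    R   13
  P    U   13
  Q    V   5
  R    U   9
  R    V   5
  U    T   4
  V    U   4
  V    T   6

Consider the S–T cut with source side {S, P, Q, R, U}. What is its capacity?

Edges leaving {S, P, Q, R, U}: Q→V (5), R→V (5), U→T (4).
Cut capacity = 5 + 5 + 4 = 14.

14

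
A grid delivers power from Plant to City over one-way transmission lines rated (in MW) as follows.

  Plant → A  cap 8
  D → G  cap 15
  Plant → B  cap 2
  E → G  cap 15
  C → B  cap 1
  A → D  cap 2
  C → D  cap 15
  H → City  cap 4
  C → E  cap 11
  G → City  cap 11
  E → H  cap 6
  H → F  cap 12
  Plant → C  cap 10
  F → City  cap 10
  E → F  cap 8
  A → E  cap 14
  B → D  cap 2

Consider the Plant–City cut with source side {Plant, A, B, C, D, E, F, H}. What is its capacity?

Edges leaving {Plant, A, B, C, D, E, F, H}: D→G (15), E→G (15), F→City (10), H→City (4).
Cut capacity = 15 + 15 + 10 + 4 = 44.

44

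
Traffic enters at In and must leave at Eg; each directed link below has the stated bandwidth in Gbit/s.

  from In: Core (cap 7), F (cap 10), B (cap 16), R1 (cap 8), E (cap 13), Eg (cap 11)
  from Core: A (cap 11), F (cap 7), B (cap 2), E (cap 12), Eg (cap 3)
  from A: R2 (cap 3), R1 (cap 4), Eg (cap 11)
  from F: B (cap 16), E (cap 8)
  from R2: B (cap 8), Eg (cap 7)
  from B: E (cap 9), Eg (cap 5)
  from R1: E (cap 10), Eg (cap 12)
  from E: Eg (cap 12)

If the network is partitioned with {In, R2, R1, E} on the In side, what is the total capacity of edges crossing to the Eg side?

83

Edges leaving {In, R2, R1, E}: In→Core (7), In→F (10), In→B (16), In→Eg (11), R2→B (8), R2→Eg (7), R1→Eg (12), E→Eg (12).
Cut capacity = 7 + 10 + 16 + 11 + 8 + 7 + 12 + 12 = 83.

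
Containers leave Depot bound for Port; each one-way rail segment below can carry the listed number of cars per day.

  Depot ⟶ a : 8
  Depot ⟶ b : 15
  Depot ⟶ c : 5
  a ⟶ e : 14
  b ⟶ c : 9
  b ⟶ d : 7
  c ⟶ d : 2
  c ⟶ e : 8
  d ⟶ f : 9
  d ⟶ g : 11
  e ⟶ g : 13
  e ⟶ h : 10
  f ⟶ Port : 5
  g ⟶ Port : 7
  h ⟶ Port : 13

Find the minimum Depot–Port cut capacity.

22

Augment Depot→a→e→g→Port: bottleneck 7, flow now 7.
Augment Depot→a→e→h→Port: bottleneck 1, flow now 8.
Augment Depot→b→d→f→Port: bottleneck 5, flow now 13.
Augment Depot→c→e→h→Port: bottleneck 5, flow now 18.
Augment Depot→b→c→e→h→Port: bottleneck 3, flow now 21.
Augment Depot→b→d→g→e→h→Port: bottleneck 1, flow now 22. (uses reverse residual edge)
No augmenting path remains; maximum flow = 22.
By max-flow min-cut, the minimum cut capacity equals the max flow.
In the residual graph, reachable from Depot: {Depot, a, b, c, d, e, f, g}.
Min-cut edges: e→h (10), f→Port (5), g→Port (7); capacity 10 + 5 + 7 = 22.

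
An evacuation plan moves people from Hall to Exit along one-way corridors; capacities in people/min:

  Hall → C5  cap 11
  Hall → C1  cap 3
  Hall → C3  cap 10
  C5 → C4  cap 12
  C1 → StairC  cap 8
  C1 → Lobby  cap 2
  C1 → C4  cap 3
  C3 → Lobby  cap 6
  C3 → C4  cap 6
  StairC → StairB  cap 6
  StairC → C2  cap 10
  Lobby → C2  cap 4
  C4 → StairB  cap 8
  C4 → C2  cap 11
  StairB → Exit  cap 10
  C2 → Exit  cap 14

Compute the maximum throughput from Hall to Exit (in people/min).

24

Augment Hall→C5→C4→StairB→Exit: bottleneck 8, flow now 8.
Augment Hall→C5→C4→C2→Exit: bottleneck 3, flow now 11.
Augment Hall→C1→StairC→StairB→Exit: bottleneck 2, flow now 13.
Augment Hall→C1→StairC→C2→Exit: bottleneck 1, flow now 14.
Augment Hall→C3→Lobby→C2→Exit: bottleneck 4, flow now 18.
Augment Hall→C3→C4→C2→Exit: bottleneck 6, flow now 24.
No augmenting path remains; maximum flow = 24.
In the residual graph, reachable from Hall: {Hall}.
Min-cut edges: Hall→C5 (11), Hall→C1 (3), Hall→C3 (10); capacity 11 + 3 + 10 = 24.
This cut is saturated, so no flow can exceed 24.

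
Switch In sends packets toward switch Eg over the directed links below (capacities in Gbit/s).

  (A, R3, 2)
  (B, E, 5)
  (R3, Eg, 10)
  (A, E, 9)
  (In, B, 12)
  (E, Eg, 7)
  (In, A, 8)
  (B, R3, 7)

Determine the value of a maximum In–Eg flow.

16

Augment In→B→R3→Eg: bottleneck 7, flow now 7.
Augment In→B→E→Eg: bottleneck 5, flow now 12.
Augment In→A→R3→Eg: bottleneck 2, flow now 14.
Augment In→A→E→Eg: bottleneck 2, flow now 16.
No augmenting path remains; maximum flow = 16.
In the residual graph, reachable from In: {In, B, A, E}.
Min-cut edges: B→R3 (7), A→R3 (2), E→Eg (7); capacity 7 + 2 + 7 = 16.
This cut is saturated, so no flow can exceed 16.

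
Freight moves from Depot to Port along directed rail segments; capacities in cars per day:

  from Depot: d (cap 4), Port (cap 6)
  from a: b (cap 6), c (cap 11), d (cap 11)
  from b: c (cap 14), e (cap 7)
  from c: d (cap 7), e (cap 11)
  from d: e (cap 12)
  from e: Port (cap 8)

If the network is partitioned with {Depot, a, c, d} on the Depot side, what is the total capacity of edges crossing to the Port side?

35

Edges leaving {Depot, a, c, d}: Depot→Port (6), a→b (6), c→e (11), d→e (12).
Cut capacity = 6 + 6 + 11 + 12 = 35.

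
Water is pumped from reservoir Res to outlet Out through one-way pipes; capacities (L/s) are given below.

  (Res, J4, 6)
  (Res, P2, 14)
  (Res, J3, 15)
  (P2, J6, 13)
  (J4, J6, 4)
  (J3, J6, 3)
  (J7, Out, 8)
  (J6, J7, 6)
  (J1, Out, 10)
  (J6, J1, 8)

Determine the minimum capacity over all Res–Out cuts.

Augment Res→J3→J6→J1→Out: bottleneck 3, flow now 3.
Augment Res→J4→J6→J1→Out: bottleneck 4, flow now 7.
Augment Res→P2→J6→J1→Out: bottleneck 1, flow now 8.
Augment Res→P2→J6→J7→Out: bottleneck 6, flow now 14.
No augmenting path remains; maximum flow = 14.
By max-flow min-cut, the minimum cut capacity equals the max flow.
In the residual graph, reachable from Res: {Res, J3, J4, P2, J6}.
Min-cut edges: J6→J1 (8), J6→J7 (6); capacity 8 + 6 = 14.

14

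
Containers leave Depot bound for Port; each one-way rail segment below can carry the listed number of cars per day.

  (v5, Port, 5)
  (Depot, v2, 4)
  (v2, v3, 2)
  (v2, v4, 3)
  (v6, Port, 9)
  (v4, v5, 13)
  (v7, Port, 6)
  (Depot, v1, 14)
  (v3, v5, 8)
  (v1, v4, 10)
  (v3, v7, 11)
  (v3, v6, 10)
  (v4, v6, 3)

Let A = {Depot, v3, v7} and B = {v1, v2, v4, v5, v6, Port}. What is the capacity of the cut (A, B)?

42

Edges leaving {Depot, v3, v7}: Depot→v1 (14), Depot→v2 (4), v3→v5 (8), v3→v6 (10), v7→Port (6).
Cut capacity = 14 + 4 + 8 + 10 + 6 = 42.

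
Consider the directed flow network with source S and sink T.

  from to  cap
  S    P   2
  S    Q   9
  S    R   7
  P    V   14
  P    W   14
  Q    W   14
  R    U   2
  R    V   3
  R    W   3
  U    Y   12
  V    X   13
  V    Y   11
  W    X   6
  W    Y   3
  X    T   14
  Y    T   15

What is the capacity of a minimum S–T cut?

Augment S→P→V→X→T: bottleneck 2, flow now 2.
Augment S→Q→W→X→T: bottleneck 6, flow now 8.
Augment S→Q→W→Y→T: bottleneck 3, flow now 11.
Augment S→R→U→Y→T: bottleneck 2, flow now 13.
Augment S→R→V→X→T: bottleneck 3, flow now 16.
No augmenting path remains; maximum flow = 16.
By max-flow min-cut, the minimum cut capacity equals the max flow.
In the residual graph, reachable from S: {S, Q, R, W}.
Min-cut edges: S→P (2), R→U (2), R→V (3), W→X (6), W→Y (3); capacity 2 + 2 + 3 + 6 + 3 = 16.

16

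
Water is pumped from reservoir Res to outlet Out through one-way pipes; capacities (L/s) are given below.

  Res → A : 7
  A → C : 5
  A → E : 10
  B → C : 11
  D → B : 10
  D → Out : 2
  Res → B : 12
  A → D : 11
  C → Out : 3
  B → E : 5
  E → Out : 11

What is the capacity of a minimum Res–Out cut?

Augment Res→A→C→Out: bottleneck 3, flow now 3.
Augment Res→A→D→Out: bottleneck 2, flow now 5.
Augment Res→A→E→Out: bottleneck 2, flow now 7.
Augment Res→B→E→Out: bottleneck 5, flow now 12.
Augment Res→B→C→A→E→Out: bottleneck 3, flow now 15. (uses reverse residual edge)
No augmenting path remains; maximum flow = 15.
By max-flow min-cut, the minimum cut capacity equals the max flow.
In the residual graph, reachable from Res: {Res, B, C}.
Min-cut edges: Res→A (7), B→E (5), C→Out (3); capacity 7 + 5 + 3 = 15.

15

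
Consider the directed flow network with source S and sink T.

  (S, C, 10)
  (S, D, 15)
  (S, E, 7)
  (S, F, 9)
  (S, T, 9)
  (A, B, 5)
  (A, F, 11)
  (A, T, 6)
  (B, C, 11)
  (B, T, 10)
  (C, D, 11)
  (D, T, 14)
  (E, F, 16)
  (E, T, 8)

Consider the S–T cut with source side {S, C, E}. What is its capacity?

Edges leaving {S, C, E}: S→D (15), S→F (9), S→T (9), C→D (11), E→F (16), E→T (8).
Cut capacity = 15 + 9 + 9 + 11 + 16 + 8 = 68.

68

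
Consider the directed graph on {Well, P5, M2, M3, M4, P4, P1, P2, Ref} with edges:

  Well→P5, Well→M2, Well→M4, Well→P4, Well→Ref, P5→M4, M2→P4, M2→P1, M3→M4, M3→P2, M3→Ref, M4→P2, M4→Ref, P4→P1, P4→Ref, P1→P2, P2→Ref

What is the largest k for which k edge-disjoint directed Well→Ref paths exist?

4

Assign every edge capacity 1; by Menger, the answer equals the max flow.
Path Well→Ref (+1); total 1.
Path Well→M4→Ref (+1); total 2.
Path Well→P4→Ref (+1); total 3.
Path Well→P5→M4→P2→Ref (+1); total 4.
No residual Well→Ref path; max flow = 4.
Certifying cut of size 4: {M4→Ref, P2→Ref, P4→Ref, Well→Ref}.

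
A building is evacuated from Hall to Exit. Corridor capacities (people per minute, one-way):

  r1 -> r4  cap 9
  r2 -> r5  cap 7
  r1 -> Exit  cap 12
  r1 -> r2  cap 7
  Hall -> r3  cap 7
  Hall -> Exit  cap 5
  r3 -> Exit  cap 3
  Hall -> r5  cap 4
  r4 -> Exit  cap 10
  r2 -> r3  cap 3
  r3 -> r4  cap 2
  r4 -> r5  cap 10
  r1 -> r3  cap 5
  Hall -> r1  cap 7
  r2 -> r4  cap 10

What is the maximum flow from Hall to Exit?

Augment Hall→Exit: bottleneck 5, flow now 5.
Augment Hall→r1→Exit: bottleneck 7, flow now 12.
Augment Hall→r3→Exit: bottleneck 3, flow now 15.
Augment Hall→r3→r4→Exit: bottleneck 2, flow now 17.
No augmenting path remains; maximum flow = 17.
In the residual graph, reachable from Hall: {Hall, r3, r5}.
Min-cut edges: Hall→r1 (7), Hall→Exit (5), r3→r4 (2), r3→Exit (3); capacity 7 + 5 + 2 + 3 = 17.
This cut is saturated, so no flow can exceed 17.

17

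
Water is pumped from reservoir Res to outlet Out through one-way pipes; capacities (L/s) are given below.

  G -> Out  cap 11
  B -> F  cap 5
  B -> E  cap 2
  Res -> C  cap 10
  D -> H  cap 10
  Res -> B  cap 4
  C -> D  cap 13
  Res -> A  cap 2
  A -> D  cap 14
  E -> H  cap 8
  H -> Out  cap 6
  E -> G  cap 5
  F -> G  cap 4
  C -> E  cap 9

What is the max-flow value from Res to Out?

Augment Res→A→D→H→Out: bottleneck 2, flow now 2.
Augment Res→B→E→G→Out: bottleneck 2, flow now 4.
Augment Res→B→F→G→Out: bottleneck 2, flow now 6.
Augment Res→C→D→H→Out: bottleneck 4, flow now 10.
Augment Res→C→E→G→Out: bottleneck 3, flow now 13.
Augment Res→C→E→B→F→G→Out: bottleneck 2, flow now 15. (uses reverse residual edge)
No augmenting path remains; maximum flow = 15.
In the residual graph, reachable from Res: {Res, A, C, D, E, H}.
Min-cut edges: Res→B (4), E→G (5), H→Out (6); capacity 4 + 5 + 6 = 15.
This cut is saturated, so no flow can exceed 15.

15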